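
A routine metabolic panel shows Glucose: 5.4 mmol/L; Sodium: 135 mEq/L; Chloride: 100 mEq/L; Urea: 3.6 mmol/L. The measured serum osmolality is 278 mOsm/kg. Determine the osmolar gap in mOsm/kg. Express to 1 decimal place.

-1.0 mOsm/kg

Calculated osmolality = 2·Na + glucose + urea
= 2·135 + 5.4 + 3.6
= 270 + 5.40 + 3.60
= 279 mOsm/kg ≈ 279.0 mOsm/kg
Osmolar gap = measured − calculated = 278 − 279.0 = -1.0 mOsm/kg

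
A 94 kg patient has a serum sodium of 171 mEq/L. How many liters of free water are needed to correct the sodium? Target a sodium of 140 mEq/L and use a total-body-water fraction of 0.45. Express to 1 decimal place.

9.4 L

TBW = 0.45 · 94 = 42.3 L
Free water deficit = TBW · (Na/140 − 1)
= 42.3 · (171/140 − 1)
= 42.3 · 0.2214
= 9.37 L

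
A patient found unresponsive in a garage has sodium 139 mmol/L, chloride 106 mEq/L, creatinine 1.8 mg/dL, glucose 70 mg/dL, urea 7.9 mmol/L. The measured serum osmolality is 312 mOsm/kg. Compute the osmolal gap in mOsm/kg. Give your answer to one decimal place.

22.2 mOsm/kg

Calculated osmolality = 2·Na + glucose/18 + urea
= 2·139 + 70/18 + 7.9
= 278 + 3.89 + 7.90
= 289.79 mOsm/kg ≈ 289.8 mOsm/kg
Osmolar gap = measured − calculated = 312 − 289.8 = 22.2 mOsm/kg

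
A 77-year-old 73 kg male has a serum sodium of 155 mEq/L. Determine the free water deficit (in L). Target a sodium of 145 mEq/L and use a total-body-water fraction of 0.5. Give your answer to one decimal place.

TBW = 0.5 · 73 = 36.5 L
Free water deficit = TBW · (Na/145 − 1)
= 36.5 · (155/145 − 1)
= 36.5 · 0.069
= 2.52 L

2.5 L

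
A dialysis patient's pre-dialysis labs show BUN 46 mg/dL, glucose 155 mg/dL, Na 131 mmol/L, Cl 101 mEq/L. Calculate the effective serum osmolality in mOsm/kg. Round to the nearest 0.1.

Effective osmolality excludes urea (freely permeant across cell membranes):
2·Na + glucose/18
= 2·131 + 155/18
= 262 + 8.61
= 270.61 mOsm/kg

270.6 mOsm/kg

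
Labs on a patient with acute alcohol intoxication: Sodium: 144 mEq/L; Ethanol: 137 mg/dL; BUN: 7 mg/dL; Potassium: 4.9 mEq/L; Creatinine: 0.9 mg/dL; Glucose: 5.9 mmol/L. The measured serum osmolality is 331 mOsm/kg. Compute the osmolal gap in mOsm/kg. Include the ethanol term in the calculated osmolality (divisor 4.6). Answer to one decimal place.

Calculated osmolality = 2·Na + glucose + BUN/2.8 + ethanol/4.6
= 2·144 + 5.9 + 7/2.8 + 137/4.6
= 288 + 5.90 + 2.50 + 29.78
= 326.18 mOsm/kg ≈ 326.2 mOsm/kg
Osmolar gap = measured − calculated = 331 − 326.2 = 4.8 mOsm/kg

4.8 mOsm/kg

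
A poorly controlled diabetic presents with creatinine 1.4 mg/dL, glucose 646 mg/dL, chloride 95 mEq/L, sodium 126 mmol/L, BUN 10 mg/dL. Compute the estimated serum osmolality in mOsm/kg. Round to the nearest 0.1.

291.5 mOsm/kg

Calculated osmolality = 2·Na + glucose/18 + BUN/2.8
= 2·126 + 646/18 + 10/2.8
= 252 + 35.89 + 3.57
= 291.46 mOsm/kg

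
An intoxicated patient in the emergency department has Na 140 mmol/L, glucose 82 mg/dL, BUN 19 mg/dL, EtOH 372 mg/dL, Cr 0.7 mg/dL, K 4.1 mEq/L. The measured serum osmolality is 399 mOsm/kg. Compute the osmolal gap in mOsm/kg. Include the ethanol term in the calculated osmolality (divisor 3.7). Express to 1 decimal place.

Calculated osmolality = 2·Na + glucose/18 + BUN/2.8 + ethanol/3.7
= 2·140 + 82/18 + 19/2.8 + 372/3.7
= 280 + 4.56 + 6.79 + 100.54
= 391.89 mOsm/kg ≈ 391.9 mOsm/kg
Osmolar gap = measured − calculated = 399 − 391.9 = 7.1 mOsm/kg

7.1 mOsm/kg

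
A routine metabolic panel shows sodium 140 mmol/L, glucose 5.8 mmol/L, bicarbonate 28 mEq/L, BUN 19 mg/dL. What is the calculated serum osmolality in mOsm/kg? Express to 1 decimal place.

Calculated osmolality = 2·Na + glucose + BUN/2.8
= 2·140 + 5.8 + 19/2.8
= 280 + 5.80 + 6.79
= 292.59 mOsm/kg

292.6 mOsm/kg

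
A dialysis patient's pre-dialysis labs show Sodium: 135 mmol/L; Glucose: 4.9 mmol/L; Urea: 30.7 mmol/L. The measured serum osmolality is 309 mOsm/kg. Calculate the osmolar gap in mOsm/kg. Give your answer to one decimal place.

Calculated osmolality = 2·Na + glucose + urea
= 2·135 + 4.9 + 30.7
= 270 + 4.90 + 30.70
= 305.6 mOsm/kg ≈ 305.6 mOsm/kg
Osmolar gap = measured − calculated = 309 − 305.6 = 3.4 mOsm/kg

3.4 mOsm/kg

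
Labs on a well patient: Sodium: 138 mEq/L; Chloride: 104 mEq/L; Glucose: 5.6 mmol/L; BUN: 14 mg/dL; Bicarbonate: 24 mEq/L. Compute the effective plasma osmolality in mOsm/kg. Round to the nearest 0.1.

Effective osmolality excludes urea (freely permeant across cell membranes):
2·Na + glucose
= 2·138 + 5.6
= 276 + 5.6
= 281.6 mOsm/kg

281.6 mOsm/kg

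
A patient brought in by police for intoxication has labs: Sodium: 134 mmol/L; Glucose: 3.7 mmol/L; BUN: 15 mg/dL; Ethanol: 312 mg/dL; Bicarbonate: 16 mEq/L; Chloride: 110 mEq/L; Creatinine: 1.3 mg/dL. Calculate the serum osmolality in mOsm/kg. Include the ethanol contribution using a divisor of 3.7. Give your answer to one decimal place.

Calculated osmolality = 2·Na + glucose + BUN/2.8 + ethanol/3.7
= 2·134 + 3.7 + 15/2.8 + 312/3.7
= 268 + 3.70 + 5.36 + 84.32
= 361.38 mOsm/kg

361.4 mOsm/kg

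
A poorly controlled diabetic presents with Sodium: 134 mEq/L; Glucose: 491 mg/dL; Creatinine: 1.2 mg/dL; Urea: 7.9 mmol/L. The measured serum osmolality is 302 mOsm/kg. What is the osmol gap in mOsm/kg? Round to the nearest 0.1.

Calculated osmolality = 2·Na + glucose/18 + urea
= 2·134 + 491/18 + 7.9
= 268 + 27.28 + 7.90
= 303.18 mOsm/kg ≈ 303.2 mOsm/kg
Osmolar gap = measured − calculated = 302 − 303.2 = -1.2 mOsm/kg

-1.2 mOsm/kg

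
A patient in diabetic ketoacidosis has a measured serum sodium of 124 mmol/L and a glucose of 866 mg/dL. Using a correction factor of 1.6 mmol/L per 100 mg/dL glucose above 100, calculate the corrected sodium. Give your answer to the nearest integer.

Corrected Na = measured Na + 1.6 · (glucose − 100)/100
= 124 + 1.6 · (866 − 100)/100
= 124 + 12.3
= 136.3 mmol/L

136 mmol/L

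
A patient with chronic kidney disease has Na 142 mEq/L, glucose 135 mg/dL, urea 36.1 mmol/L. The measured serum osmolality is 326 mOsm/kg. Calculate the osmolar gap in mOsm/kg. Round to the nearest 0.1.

-1.6 mOsm/kg

Calculated osmolality = 2·Na + glucose/18 + urea
= 2·142 + 135/18 + 36.1
= 284 + 7.50 + 36.10
= 327.6 mOsm/kg ≈ 327.6 mOsm/kg
Osmolar gap = measured − calculated = 326 − 327.6 = -1.6 mOsm/kg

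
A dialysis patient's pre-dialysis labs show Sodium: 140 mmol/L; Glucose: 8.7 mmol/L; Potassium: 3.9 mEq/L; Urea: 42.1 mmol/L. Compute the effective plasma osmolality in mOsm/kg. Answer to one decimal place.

288.7 mOsm/kg

Effective osmolality excludes urea (freely permeant across cell membranes):
2·Na + glucose
= 2·140 + 8.7
= 280 + 8.7
= 288.7 mOsm/kg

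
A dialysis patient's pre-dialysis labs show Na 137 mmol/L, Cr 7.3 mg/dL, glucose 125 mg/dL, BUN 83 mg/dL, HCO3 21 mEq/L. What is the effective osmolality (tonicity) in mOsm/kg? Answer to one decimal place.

280.9 mOsm/kg

Effective osmolality excludes urea (freely permeant across cell membranes):
2·Na + glucose/18
= 2·137 + 125/18
= 274 + 6.94
= 280.94 mOsm/kg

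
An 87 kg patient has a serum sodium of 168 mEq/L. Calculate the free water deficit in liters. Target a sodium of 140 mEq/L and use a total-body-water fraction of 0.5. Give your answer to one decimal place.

8.7 L

TBW = 0.5 · 87 = 43.5 L
Free water deficit = TBW · (Na/140 − 1)
= 43.5 · (168/140 − 1)
= 43.5 · 0.2
= 8.7 L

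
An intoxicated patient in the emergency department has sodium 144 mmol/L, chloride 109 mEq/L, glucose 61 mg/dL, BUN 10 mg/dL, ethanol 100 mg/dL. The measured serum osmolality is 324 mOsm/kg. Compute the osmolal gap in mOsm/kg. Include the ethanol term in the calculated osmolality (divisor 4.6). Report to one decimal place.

Calculated osmolality = 2·Na + glucose/18 + BUN/2.8 + ethanol/4.6
= 2·144 + 61/18 + 10/2.8 + 100/4.6
= 288 + 3.39 + 3.57 + 21.74
= 316.7 mOsm/kg ≈ 316.7 mOsm/kg
Osmolar gap = measured − calculated = 324 − 316.7 = 7.3 mOsm/kg

7.3 mOsm/kg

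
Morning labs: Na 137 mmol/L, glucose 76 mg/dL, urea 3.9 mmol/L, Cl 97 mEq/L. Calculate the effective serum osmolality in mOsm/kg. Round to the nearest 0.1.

Effective osmolality excludes urea (freely permeant across cell membranes):
2·Na + glucose/18
= 2·137 + 76/18
= 274 + 4.22
= 278.22 mOsm/kg

278.2 mOsm/kg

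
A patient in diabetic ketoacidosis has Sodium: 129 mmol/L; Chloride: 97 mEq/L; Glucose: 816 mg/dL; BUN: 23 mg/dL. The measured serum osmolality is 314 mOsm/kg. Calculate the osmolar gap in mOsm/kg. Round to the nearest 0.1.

2.5 mOsm/kg

Calculated osmolality = 2·Na + glucose/18 + BUN/2.8
= 2·129 + 816/18 + 23/2.8
= 258 + 45.33 + 8.21
= 311.54 mOsm/kg ≈ 311.5 mOsm/kg
Osmolar gap = measured − calculated = 314 − 311.5 = 2.5 mOsm/kg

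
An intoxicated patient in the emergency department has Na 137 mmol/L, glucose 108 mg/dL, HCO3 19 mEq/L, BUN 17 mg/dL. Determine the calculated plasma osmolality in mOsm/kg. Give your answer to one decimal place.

Calculated osmolality = 2·Na + glucose/18 + BUN/2.8
= 2·137 + 108/18 + 17/2.8
= 274 + 6 + 6.07
= 286.07 mOsm/kg

286.1 mOsm/kg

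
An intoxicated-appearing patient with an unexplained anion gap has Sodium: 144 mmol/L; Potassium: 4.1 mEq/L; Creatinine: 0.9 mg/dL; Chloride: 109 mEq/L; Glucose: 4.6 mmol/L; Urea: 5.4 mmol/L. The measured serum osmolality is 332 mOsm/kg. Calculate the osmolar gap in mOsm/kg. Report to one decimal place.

34.0 mOsm/kg

Calculated osmolality = 2·Na + glucose + urea
= 2·144 + 4.6 + 5.4
= 288 + 4.60 + 5.40
= 298 mOsm/kg ≈ 298.0 mOsm/kg
Osmolar gap = measured − calculated = 332 − 298.0 = 34.0 mOsm/kg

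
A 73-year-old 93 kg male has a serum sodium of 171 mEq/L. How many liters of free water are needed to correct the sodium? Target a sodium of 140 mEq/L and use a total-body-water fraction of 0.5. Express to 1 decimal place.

10.3 L

TBW = 0.5 · 93 = 46.5 L
Free water deficit = TBW · (Na/140 − 1)
= 46.5 · (171/140 − 1)
= 46.5 · 0.2214
= 10.3 L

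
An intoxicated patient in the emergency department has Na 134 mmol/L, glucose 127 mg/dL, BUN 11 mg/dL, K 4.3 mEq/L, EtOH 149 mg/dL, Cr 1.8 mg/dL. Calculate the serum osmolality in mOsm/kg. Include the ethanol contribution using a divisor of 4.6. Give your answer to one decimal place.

Calculated osmolality = 2·Na + glucose/18 + BUN/2.8 + ethanol/4.6
= 2·134 + 127/18 + 11/2.8 + 149/4.6
= 268 + 7.06 + 3.93 + 32.39
= 311.38 mOsm/kg

311.4 mOsm/kg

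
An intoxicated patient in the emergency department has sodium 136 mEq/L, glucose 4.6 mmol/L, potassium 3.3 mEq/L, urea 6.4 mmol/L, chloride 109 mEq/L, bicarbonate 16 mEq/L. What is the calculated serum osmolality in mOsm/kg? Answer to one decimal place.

Calculated osmolality = 2·Na + glucose + urea
= 2·136 + 4.6 + 6.4
= 272 + 4.60 + 6.40
= 283 mOsm/kg

283.0 mOsm/kg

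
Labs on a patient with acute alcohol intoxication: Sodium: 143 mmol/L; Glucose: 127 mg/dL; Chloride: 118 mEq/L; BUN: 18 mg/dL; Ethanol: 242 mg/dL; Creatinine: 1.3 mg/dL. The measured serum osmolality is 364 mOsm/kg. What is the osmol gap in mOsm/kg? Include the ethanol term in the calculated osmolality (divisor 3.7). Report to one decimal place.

-0.9 mOsm/kg

Calculated osmolality = 2·Na + glucose/18 + BUN/2.8 + ethanol/3.7
= 2·143 + 127/18 + 18/2.8 + 242/3.7
= 286 + 7.06 + 6.43 + 65.41
= 364.9 mOsm/kg ≈ 364.9 mOsm/kg
Osmolar gap = measured − calculated = 364 − 364.9 = -0.9 mOsm/kg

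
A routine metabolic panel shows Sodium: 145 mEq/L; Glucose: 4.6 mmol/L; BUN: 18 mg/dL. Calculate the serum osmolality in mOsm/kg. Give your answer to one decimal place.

301.0 mOsm/kg

Calculated osmolality = 2·Na + glucose + BUN/2.8
= 2·145 + 4.6 + 18/2.8
= 290 + 4.60 + 6.43
= 301.03 mOsm/kg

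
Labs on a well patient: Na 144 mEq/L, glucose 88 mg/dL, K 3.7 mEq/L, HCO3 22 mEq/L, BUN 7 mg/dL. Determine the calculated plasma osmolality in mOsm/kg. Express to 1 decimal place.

Calculated osmolality = 2·Na + glucose/18 + BUN/2.8
= 2·144 + 88/18 + 7/2.8
= 288 + 4.89 + 2.50
= 295.39 mOsm/kg

295.4 mOsm/kg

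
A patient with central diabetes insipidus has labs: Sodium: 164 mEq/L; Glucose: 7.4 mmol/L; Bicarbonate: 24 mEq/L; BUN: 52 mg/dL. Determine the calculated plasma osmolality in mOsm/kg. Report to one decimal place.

Calculated osmolality = 2·Na + glucose + BUN/2.8
= 2·164 + 7.4 + 52/2.8
= 328 + 7.40 + 18.57
= 353.97 mOsm/kg

354.0 mOsm/kg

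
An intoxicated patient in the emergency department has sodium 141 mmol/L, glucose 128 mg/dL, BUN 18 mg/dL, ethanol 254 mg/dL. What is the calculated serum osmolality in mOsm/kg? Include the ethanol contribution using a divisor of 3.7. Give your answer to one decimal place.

364.2 mOsm/kg

Calculated osmolality = 2·Na + glucose/18 + BUN/2.8 + ethanol/3.7
= 2·141 + 128/18 + 18/2.8 + 254/3.7
= 282 + 7.11 + 6.43 + 68.65
= 364.19 mOsm/kg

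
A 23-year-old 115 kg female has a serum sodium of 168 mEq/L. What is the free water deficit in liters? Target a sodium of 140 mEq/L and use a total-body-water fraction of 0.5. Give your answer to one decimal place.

TBW = 0.5 · 115 = 57.5 L
Free water deficit = TBW · (Na/140 − 1)
= 57.5 · (168/140 − 1)
= 57.5 · 0.2
= 11.5 L

11.5 L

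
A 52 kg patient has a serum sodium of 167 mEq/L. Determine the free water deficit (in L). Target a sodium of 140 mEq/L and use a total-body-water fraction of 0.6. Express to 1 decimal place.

TBW = 0.6 · 52 = 31.2 L
Free water deficit = TBW · (Na/140 − 1)
= 31.2 · (167/140 − 1)
= 31.2 · 0.1929
= 6.02 L

6.0 L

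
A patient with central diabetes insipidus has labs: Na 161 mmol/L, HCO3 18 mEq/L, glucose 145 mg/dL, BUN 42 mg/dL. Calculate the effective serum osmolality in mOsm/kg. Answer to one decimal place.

330.1 mOsm/kg

Effective osmolality excludes urea (freely permeant across cell membranes):
2·Na + glucose/18
= 2·161 + 145/18
= 322 + 8.06
= 330.06 mOsm/kg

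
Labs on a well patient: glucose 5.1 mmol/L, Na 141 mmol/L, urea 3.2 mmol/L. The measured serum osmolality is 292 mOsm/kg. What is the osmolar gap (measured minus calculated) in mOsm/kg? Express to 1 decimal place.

Calculated osmolality = 2·Na + glucose + urea
= 2·141 + 5.1 + 3.2
= 282 + 5.10 + 3.20
= 290.3 mOsm/kg ≈ 290.3 mOsm/kg
Osmolar gap = measured − calculated = 292 − 290.3 = 1.7 mOsm/kg

1.7 mOsm/kg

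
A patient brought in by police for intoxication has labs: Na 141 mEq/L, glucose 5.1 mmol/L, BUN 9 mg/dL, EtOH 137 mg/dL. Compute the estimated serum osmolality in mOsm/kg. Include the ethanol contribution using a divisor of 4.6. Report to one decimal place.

Calculated osmolality = 2·Na + glucose + BUN/2.8 + ethanol/4.6
= 2·141 + 5.1 + 9/2.8 + 137/4.6
= 282 + 5.10 + 3.21 + 29.78
= 320.09 mOsm/kg

320.1 mOsm/kg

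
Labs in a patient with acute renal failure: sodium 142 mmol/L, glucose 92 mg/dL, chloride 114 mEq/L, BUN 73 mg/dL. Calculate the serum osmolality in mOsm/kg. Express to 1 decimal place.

Calculated osmolality = 2·Na + glucose/18 + BUN/2.8
= 2·142 + 92/18 + 73/2.8
= 284 + 5.11 + 26.07
= 315.18 mOsm/kg

315.2 mOsm/kg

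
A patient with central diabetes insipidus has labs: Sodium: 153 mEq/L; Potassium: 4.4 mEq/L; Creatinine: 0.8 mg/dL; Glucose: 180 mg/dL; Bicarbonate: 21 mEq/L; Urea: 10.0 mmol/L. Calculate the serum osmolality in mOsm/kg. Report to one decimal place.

326.0 mOsm/kg

Calculated osmolality = 2·Na + glucose/18 + urea
= 2·153 + 180/18 + 10
= 306 + 10 + 10
= 326 mOsm/kg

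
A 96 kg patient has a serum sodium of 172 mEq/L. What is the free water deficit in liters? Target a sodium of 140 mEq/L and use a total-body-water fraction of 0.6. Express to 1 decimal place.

13.2 L

TBW = 0.6 · 96 = 57.6 L
Free water deficit = TBW · (Na/140 − 1)
= 57.6 · (172/140 − 1)
= 57.6 · 0.2286
= 13.17 L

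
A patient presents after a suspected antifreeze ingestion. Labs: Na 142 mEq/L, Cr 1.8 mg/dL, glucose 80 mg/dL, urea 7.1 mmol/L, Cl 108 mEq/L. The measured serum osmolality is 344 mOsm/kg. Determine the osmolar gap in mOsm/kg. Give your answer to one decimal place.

Calculated osmolality = 2·Na + glucose/18 + urea
= 2·142 + 80/18 + 7.1
= 284 + 4.44 + 7.10
= 295.54 mOsm/kg ≈ 295.5 mOsm/kg
Osmolar gap = measured − calculated = 344 − 295.5 = 48.5 mOsm/kg

48.5 mOsm/kg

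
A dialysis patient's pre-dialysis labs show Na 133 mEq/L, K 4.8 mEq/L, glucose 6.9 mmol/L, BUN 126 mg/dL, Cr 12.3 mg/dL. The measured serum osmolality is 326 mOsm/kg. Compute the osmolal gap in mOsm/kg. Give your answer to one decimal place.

Calculated osmolality = 2·Na + glucose + BUN/2.8
= 2·133 + 6.9 + 126/2.8
= 266 + 6.90 + 45
= 317.9 mOsm/kg ≈ 317.9 mOsm/kg
Osmolar gap = measured − calculated = 326 − 317.9 = 8.1 mOsm/kg

8.1 mOsm/kg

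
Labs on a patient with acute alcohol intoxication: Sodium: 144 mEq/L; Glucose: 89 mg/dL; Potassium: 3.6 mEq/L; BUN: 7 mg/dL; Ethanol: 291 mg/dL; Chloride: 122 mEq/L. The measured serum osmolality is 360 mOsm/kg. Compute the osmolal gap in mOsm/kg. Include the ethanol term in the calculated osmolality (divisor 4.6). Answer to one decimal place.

1.3 mOsm/kg

Calculated osmolality = 2·Na + glucose/18 + BUN/2.8 + ethanol/4.6
= 2·144 + 89/18 + 7/2.8 + 291/4.6
= 288 + 4.94 + 2.50 + 63.26
= 358.7 mOsm/kg ≈ 358.7 mOsm/kg
Osmolar gap = measured − calculated = 360 − 358.7 = 1.3 mOsm/kg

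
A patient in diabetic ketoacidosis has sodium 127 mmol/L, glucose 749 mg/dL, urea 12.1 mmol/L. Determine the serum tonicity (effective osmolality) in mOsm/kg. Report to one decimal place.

295.6 mOsm/kg

Effective osmolality excludes urea (freely permeant across cell membranes):
2·Na + glucose/18
= 2·127 + 749/18
= 254 + 41.61
= 295.61 mOsm/kg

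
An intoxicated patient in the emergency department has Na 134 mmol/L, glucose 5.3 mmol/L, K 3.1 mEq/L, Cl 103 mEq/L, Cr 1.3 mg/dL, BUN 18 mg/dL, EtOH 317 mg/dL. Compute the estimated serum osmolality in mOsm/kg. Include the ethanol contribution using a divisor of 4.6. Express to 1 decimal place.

Calculated osmolality = 2·Na + glucose + BUN/2.8 + ethanol/4.6
= 2·134 + 5.3 + 18/2.8 + 317/4.6
= 268 + 5.30 + 6.43 + 68.91
= 348.64 mOsm/kg

348.6 mOsm/kg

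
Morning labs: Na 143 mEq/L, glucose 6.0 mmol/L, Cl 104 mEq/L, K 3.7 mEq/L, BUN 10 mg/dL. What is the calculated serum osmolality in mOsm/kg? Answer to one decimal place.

295.6 mOsm/kg

Calculated osmolality = 2·Na + glucose + BUN/2.8
= 2·143 + 6 + 10/2.8
= 286 + 6 + 3.57
= 295.57 mOsm/kg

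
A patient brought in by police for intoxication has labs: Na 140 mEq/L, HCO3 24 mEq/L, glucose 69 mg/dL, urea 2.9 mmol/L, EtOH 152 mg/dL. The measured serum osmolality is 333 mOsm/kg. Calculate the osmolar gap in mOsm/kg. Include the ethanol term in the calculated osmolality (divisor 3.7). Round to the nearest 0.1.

5.2 mOsm/kg

Calculated osmolality = 2·Na + glucose/18 + urea + ethanol/3.7
= 2·140 + 69/18 + 2.9 + 152/3.7
= 280 + 3.83 + 2.90 + 41.08
= 327.81 mOsm/kg ≈ 327.8 mOsm/kg
Osmolar gap = measured − calculated = 333 − 327.8 = 5.2 mOsm/kg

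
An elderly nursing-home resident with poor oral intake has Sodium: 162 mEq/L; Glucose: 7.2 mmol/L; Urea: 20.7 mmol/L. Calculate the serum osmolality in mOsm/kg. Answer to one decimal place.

Calculated osmolality = 2·Na + glucose + urea
= 2·162 + 7.2 + 20.7
= 324 + 7.20 + 20.70
= 351.9 mOsm/kg

351.9 mOsm/kg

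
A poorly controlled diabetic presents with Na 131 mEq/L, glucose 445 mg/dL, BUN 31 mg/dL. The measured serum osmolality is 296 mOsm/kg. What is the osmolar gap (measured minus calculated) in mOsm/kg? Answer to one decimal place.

-1.8 mOsm/kg

Calculated osmolality = 2·Na + glucose/18 + BUN/2.8
= 2·131 + 445/18 + 31/2.8
= 262 + 24.72 + 11.07
= 297.79 mOsm/kg ≈ 297.8 mOsm/kg
Osmolar gap = measured − calculated = 296 − 297.8 = -1.8 mOsm/kg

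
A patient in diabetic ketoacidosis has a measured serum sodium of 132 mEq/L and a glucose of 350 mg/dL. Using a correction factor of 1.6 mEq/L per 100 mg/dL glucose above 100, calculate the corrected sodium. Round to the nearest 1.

136 mEq/L

Corrected Na = measured Na + 1.6 · (glucose − 100)/100
= 132 + 1.6 · (350 − 100)/100
= 132 + 4
= 136 mEq/L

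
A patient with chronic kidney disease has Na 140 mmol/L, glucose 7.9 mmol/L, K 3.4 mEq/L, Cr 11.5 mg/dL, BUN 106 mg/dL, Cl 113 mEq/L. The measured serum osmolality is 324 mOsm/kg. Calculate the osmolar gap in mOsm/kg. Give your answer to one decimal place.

Calculated osmolality = 2·Na + glucose + BUN/2.8
= 2·140 + 7.9 + 106/2.8
= 280 + 7.90 + 37.86
= 325.76 mOsm/kg ≈ 325.8 mOsm/kg
Osmolar gap = measured − calculated = 324 − 325.8 = -1.8 mOsm/kg

-1.8 mOsm/kg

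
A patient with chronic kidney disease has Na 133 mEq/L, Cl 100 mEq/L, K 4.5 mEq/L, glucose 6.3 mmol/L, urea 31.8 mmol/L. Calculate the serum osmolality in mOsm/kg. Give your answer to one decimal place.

304.1 mOsm/kg

Calculated osmolality = 2·Na + glucose + urea
= 2·133 + 6.3 + 31.8
= 266 + 6.30 + 31.80
= 304.1 mOsm/kg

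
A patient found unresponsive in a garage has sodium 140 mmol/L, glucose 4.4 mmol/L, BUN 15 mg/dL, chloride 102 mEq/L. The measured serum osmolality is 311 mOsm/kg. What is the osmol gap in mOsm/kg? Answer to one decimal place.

21.2 mOsm/kg

Calculated osmolality = 2·Na + glucose + BUN/2.8
= 2·140 + 4.4 + 15/2.8
= 280 + 4.40 + 5.36
= 289.76 mOsm/kg ≈ 289.8 mOsm/kg
Osmolar gap = measured − calculated = 311 − 289.8 = 21.2 mOsm/kg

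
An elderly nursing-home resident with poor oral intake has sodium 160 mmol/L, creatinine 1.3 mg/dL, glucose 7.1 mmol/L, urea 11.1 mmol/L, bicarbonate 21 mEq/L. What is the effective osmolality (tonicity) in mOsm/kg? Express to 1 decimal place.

327.1 mOsm/kg

Effective osmolality excludes urea (freely permeant across cell membranes):
2·Na + glucose
= 2·160 + 7.1
= 320 + 7.1
= 327.1 mOsm/kg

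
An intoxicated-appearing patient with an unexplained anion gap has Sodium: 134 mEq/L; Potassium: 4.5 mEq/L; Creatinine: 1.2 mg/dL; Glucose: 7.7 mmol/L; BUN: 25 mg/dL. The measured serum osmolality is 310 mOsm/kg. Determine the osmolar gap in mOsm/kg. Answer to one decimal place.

25.4 mOsm/kg

Calculated osmolality = 2·Na + glucose + BUN/2.8
= 2·134 + 7.7 + 25/2.8
= 268 + 7.70 + 8.93
= 284.63 mOsm/kg ≈ 284.6 mOsm/kg
Osmolar gap = measured − calculated = 310 − 284.6 = 25.4 mOsm/kg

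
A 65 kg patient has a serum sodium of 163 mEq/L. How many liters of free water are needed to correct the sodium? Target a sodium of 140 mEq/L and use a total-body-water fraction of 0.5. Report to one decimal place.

TBW = 0.5 · 65 = 32.5 L
Free water deficit = TBW · (Na/140 − 1)
= 32.5 · (163/140 − 1)
= 32.5 · 0.1643
= 5.34 L

5.3 L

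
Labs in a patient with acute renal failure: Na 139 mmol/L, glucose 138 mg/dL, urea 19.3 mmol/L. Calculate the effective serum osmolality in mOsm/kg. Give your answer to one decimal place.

285.7 mOsm/kg

Effective osmolality excludes urea (freely permeant across cell membranes):
2·Na + glucose/18
= 2·139 + 138/18
= 278 + 7.67
= 285.67 mOsm/kg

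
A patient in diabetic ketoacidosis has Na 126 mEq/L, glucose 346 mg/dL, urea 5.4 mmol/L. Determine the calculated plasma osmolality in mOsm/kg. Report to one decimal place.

276.6 mOsm/kg

Calculated osmolality = 2·Na + glucose/18 + urea
= 2·126 + 346/18 + 5.4
= 252 + 19.22 + 5.40
= 276.62 mOsm/kg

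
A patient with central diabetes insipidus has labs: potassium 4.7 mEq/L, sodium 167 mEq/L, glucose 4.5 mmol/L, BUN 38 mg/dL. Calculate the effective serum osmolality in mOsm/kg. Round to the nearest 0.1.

Effective osmolality excludes urea (freely permeant across cell membranes):
2·Na + glucose
= 2·167 + 4.5
= 334 + 4.5
= 338.5 mOsm/kg

338.5 mOsm/kg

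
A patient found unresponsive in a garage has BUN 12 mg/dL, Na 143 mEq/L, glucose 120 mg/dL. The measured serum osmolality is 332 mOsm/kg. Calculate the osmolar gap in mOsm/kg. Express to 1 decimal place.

Calculated osmolality = 2·Na + glucose/18 + BUN/2.8
= 2·143 + 120/18 + 12/2.8
= 286 + 6.67 + 4.29
= 296.96 mOsm/kg ≈ 297.0 mOsm/kg
Osmolar gap = measured − calculated = 332 − 297.0 = 35.0 mOsm/kg

35.0 mOsm/kg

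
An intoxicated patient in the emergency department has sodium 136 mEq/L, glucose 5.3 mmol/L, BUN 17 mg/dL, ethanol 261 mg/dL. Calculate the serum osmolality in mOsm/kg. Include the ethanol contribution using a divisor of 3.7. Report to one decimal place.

Calculated osmolality = 2·Na + glucose + BUN/2.8 + ethanol/3.7
= 2·136 + 5.3 + 17/2.8 + 261/3.7
= 272 + 5.30 + 6.07 + 70.54
= 353.91 mOsm/kg

353.9 mOsm/kg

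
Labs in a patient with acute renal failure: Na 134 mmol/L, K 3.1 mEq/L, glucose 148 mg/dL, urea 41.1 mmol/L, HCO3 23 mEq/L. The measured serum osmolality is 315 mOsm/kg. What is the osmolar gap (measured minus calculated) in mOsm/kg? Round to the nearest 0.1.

-2.3 mOsm/kg

Calculated osmolality = 2·Na + glucose/18 + urea
= 2·134 + 148/18 + 41.1
= 268 + 8.22 + 41.10
= 317.32 mOsm/kg ≈ 317.3 mOsm/kg
Osmolar gap = measured − calculated = 315 − 317.3 = -2.3 mOsm/kg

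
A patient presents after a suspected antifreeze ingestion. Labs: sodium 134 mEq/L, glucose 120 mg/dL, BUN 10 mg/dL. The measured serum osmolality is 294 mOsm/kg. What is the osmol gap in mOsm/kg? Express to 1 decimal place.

Calculated osmolality = 2·Na + glucose/18 + BUN/2.8
= 2·134 + 120/18 + 10/2.8
= 268 + 6.67 + 3.57
= 278.24 mOsm/kg ≈ 278.2 mOsm/kg
Osmolar gap = measured − calculated = 294 − 278.2 = 15.8 mOsm/kg

15.8 mOsm/kg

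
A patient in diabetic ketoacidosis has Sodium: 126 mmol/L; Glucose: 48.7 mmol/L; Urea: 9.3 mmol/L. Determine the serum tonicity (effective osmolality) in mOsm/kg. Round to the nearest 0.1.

300.7 mOsm/kg

Effective osmolality excludes urea (freely permeant across cell membranes):
2·Na + glucose
= 2·126 + 48.7
= 252 + 48.7
= 300.7 mOsm/kg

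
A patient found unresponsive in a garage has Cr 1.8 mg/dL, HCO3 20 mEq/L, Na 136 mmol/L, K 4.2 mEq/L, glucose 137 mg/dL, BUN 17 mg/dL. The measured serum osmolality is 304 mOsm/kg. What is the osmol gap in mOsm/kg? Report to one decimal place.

Calculated osmolality = 2·Na + glucose/18 + BUN/2.8
= 2·136 + 137/18 + 17/2.8
= 272 + 7.61 + 6.07
= 285.68 mOsm/kg ≈ 285.7 mOsm/kg
Osmolar gap = measured − calculated = 304 − 285.7 = 18.3 mOsm/kg

18.3 mOsm/kg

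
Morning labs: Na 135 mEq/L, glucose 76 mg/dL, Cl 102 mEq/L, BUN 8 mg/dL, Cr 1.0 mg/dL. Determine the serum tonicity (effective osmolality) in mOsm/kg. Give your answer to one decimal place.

Effective osmolality excludes urea (freely permeant across cell membranes):
2·Na + glucose/18
= 2·135 + 76/18
= 270 + 4.22
= 274.22 mOsm/kg

274.2 mOsm/kg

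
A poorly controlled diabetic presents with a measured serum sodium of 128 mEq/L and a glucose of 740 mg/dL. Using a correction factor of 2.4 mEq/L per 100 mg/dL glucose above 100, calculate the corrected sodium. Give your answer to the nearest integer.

143 mEq/L

Corrected Na = measured Na + 2.4 · (glucose − 100)/100
= 128 + 2.4 · (740 − 100)/100
= 128 + 15.4
= 143.4 mEq/L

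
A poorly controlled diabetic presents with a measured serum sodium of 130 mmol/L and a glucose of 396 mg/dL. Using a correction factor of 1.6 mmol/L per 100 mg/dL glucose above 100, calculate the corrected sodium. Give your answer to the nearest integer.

135 mmol/L

Corrected Na = measured Na + 1.6 · (glucose − 100)/100
= 130 + 1.6 · (396 − 100)/100
= 130 + 4.7
= 134.7 mmol/L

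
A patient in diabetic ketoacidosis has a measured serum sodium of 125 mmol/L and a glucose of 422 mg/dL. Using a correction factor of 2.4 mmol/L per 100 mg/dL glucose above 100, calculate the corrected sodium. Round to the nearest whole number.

133 mmol/L

Corrected Na = measured Na + 2.4 · (glucose − 100)/100
= 125 + 2.4 · (422 − 100)/100
= 125 + 7.7
= 132.7 mmol/L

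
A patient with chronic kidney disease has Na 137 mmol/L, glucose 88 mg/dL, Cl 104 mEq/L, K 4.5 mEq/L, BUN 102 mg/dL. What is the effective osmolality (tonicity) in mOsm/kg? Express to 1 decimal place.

Effective osmolality excludes urea (freely permeant across cell membranes):
2·Na + glucose/18
= 2·137 + 88/18
= 274 + 4.89
= 278.89 mOsm/kg

278.9 mOsm/kg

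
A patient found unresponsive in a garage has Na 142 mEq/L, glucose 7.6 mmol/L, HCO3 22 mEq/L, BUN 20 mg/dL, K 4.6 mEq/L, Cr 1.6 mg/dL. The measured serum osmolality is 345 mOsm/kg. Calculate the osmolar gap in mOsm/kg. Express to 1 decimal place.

Calculated osmolality = 2·Na + glucose + BUN/2.8
= 2·142 + 7.6 + 20/2.8
= 284 + 7.60 + 7.14
= 298.74 mOsm/kg ≈ 298.7 mOsm/kg
Osmolar gap = measured − calculated = 345 − 298.7 = 46.3 mOsm/kg

46.3 mOsm/kg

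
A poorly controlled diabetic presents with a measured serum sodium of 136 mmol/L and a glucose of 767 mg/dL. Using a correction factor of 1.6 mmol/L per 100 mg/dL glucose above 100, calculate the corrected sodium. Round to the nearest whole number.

147 mmol/L

Corrected Na = measured Na + 1.6 · (glucose − 100)/100
= 136 + 1.6 · (767 − 100)/100
= 136 + 10.7
= 146.7 mmol/L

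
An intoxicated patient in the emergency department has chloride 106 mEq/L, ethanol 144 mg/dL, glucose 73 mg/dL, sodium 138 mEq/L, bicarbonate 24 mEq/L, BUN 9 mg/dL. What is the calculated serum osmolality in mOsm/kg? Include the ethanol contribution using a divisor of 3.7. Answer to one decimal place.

322.2 mOsm/kg

Calculated osmolality = 2·Na + glucose/18 + BUN/2.8 + ethanol/3.7
= 2·138 + 73/18 + 9/2.8 + 144/3.7
= 276 + 4.06 + 3.21 + 38.92
= 322.19 mOsm/kg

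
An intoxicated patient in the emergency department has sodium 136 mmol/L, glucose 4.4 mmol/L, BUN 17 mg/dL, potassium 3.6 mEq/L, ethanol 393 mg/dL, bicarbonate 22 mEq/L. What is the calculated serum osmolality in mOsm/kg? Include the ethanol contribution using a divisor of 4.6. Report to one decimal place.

367.9 mOsm/kg

Calculated osmolality = 2·Na + glucose + BUN/2.8 + ethanol/4.6
= 2·136 + 4.4 + 17/2.8 + 393/4.6
= 272 + 4.40 + 6.07 + 85.43
= 367.9 mOsm/kg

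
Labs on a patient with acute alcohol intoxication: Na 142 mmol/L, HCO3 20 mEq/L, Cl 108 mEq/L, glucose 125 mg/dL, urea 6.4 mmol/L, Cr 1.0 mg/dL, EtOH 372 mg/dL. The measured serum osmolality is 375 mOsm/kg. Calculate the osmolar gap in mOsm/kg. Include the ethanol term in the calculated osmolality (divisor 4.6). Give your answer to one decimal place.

Calculated osmolality = 2·Na + glucose/18 + urea + ethanol/4.6
= 2·142 + 125/18 + 6.4 + 372/4.6
= 284 + 6.94 + 6.40 + 80.87
= 378.21 mOsm/kg ≈ 378.2 mOsm/kg
Osmolar gap = measured − calculated = 375 − 378.2 = -3.2 mOsm/kg

-3.2 mOsm/kg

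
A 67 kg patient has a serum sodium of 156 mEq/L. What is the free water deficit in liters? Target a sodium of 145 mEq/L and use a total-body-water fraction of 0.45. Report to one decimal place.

TBW = 0.45 · 67 = 30.15 L
Free water deficit = TBW · (Na/145 − 1)
= 30.15 · (156/145 − 1)
= 30.15 · 0.0759
= 2.29 L

2.3 L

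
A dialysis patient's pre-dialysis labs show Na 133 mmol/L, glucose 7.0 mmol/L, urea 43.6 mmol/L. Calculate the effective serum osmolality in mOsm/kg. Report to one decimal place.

Effective osmolality excludes urea (freely permeant across cell membranes):
2·Na + glucose
= 2·133 + 7
= 266 + 7
= 273 mOsm/kg

273.0 mOsm/kg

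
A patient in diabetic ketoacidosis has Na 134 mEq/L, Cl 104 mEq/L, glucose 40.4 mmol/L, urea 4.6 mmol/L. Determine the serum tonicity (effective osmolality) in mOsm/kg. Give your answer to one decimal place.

Effective osmolality excludes urea (freely permeant across cell membranes):
2·Na + glucose
= 2·134 + 40.4
= 268 + 40.4
= 308.4 mOsm/kg

308.4 mOsm/kg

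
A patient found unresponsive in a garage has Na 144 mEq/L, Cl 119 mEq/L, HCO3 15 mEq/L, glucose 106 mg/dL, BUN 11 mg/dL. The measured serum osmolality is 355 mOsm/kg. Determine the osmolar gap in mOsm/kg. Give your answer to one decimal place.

Calculated osmolality = 2·Na + glucose/18 + BUN/2.8
= 2·144 + 106/18 + 11/2.8
= 288 + 5.89 + 3.93
= 297.82 mOsm/kg ≈ 297.8 mOsm/kg
Osmolar gap = measured − calculated = 355 − 297.8 = 57.2 mOsm/kg

57.2 mOsm/kg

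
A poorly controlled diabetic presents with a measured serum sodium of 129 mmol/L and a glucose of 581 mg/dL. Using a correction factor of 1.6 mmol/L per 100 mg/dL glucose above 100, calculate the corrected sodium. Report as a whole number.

137 mmol/L

Corrected Na = measured Na + 1.6 · (glucose − 100)/100
= 129 + 1.6 · (581 − 100)/100
= 129 + 7.7
= 136.7 mmol/L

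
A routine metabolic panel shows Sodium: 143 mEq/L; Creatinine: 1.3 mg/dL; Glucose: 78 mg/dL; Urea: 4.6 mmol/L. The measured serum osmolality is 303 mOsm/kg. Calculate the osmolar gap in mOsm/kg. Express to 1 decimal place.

Calculated osmolality = 2·Na + glucose/18 + urea
= 2·143 + 78/18 + 4.6
= 286 + 4.33 + 4.60
= 294.93 mOsm/kg ≈ 294.9 mOsm/kg
Osmolar gap = measured − calculated = 303 − 294.9 = 8.1 mOsm/kg

8.1 mOsm/kg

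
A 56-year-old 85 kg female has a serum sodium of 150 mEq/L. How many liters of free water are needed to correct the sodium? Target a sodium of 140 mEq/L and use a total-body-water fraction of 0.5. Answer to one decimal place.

3.0 L

TBW = 0.5 · 85 = 42.5 L
Free water deficit = TBW · (Na/140 − 1)
= 42.5 · (150/140 − 1)
= 42.5 · 0.0714
= 3.03 L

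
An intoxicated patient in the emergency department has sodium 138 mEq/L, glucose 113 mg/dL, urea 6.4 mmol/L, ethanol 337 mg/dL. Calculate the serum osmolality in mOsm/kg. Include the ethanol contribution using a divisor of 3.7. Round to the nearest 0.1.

379.8 mOsm/kg

Calculated osmolality = 2·Na + glucose/18 + urea + ethanol/3.7
= 2·138 + 113/18 + 6.4 + 337/3.7
= 276 + 6.28 + 6.40 + 91.08
= 379.76 mOsm/kg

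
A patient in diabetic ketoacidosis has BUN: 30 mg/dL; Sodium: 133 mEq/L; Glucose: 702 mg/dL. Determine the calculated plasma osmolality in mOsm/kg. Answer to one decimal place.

Calculated osmolality = 2·Na + glucose/18 + BUN/2.8
= 2·133 + 702/18 + 30/2.8
= 266 + 39 + 10.71
= 315.71 mOsm/kg

315.7 mOsm/kg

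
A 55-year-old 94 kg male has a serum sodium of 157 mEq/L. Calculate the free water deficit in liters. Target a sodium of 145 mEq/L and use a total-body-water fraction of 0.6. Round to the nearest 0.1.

TBW = 0.6 · 94 = 56.4 L
Free water deficit = TBW · (Na/145 − 1)
= 56.4 · (157/145 − 1)
= 56.4 · 0.0828
= 4.67 L

4.7 L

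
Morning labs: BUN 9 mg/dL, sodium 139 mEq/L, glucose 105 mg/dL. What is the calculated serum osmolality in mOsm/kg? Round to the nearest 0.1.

Calculated osmolality = 2·Na + glucose/18 + BUN/2.8
= 2·139 + 105/18 + 9/2.8
= 278 + 5.83 + 3.21
= 287.04 mOsm/kg

287.0 mOsm/kg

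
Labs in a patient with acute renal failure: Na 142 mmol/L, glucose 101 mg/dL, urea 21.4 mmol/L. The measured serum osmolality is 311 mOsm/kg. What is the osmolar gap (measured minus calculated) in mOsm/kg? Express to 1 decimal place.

0.0 mOsm/kg

Calculated osmolality = 2·Na + glucose/18 + urea
= 2·142 + 101/18 + 21.4
= 284 + 5.61 + 21.40
= 311.01 mOsm/kg ≈ 311.0 mOsm/kg
Osmolar gap = measured − calculated = 311 − 311.0 = 0.0 mOsm/kg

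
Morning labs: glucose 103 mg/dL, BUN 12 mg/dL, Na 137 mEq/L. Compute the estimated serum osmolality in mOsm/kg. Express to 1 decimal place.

Calculated osmolality = 2·Na + glucose/18 + BUN/2.8
= 2·137 + 103/18 + 12/2.8
= 274 + 5.72 + 4.29
= 284.01 mOsm/kg

284.0 mOsm/kg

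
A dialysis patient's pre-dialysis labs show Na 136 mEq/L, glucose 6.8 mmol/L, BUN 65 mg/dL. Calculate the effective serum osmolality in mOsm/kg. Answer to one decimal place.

278.8 mOsm/kg

Effective osmolality excludes urea (freely permeant across cell membranes):
2·Na + glucose
= 2·136 + 6.8
= 272 + 6.8
= 278.8 mOsm/kg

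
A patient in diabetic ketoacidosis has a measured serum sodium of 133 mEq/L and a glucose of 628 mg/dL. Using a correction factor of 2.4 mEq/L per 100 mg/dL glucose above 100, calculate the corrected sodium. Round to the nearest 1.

146 mEq/L

Corrected Na = measured Na + 2.4 · (glucose − 100)/100
= 133 + 2.4 · (628 − 100)/100
= 133 + 12.7
= 145.7 mEq/L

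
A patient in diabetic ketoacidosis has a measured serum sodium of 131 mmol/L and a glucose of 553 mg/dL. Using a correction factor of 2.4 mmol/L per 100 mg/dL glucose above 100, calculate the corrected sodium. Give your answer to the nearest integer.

142 mmol/L

Corrected Na = measured Na + 2.4 · (glucose − 100)/100
= 131 + 2.4 · (553 − 100)/100
= 131 + 10.9
= 141.9 mmol/L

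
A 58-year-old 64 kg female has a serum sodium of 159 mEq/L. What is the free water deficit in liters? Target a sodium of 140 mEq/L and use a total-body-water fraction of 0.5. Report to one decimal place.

TBW = 0.5 · 64 = 32 L
Free water deficit = TBW · (Na/140 − 1)
= 32 · (159/140 − 1)
= 32 · 0.1357
= 4.34 L

4.3 L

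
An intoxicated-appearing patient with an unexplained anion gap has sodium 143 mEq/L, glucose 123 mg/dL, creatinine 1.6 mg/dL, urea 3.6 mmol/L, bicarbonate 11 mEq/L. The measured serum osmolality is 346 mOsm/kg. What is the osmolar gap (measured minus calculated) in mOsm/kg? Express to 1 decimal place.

49.6 mOsm/kg

Calculated osmolality = 2·Na + glucose/18 + urea
= 2·143 + 123/18 + 3.6
= 286 + 6.83 + 3.60
= 296.43 mOsm/kg ≈ 296.4 mOsm/kg
Osmolar gap = measured − calculated = 346 − 296.4 = 49.6 mOsm/kg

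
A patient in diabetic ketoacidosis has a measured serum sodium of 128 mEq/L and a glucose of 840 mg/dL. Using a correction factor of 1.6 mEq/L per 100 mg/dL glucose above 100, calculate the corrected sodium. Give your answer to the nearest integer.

140 mEq/L

Corrected Na = measured Na + 1.6 · (glucose − 100)/100
= 128 + 1.6 · (840 − 100)/100
= 128 + 11.8
= 139.8 mEq/L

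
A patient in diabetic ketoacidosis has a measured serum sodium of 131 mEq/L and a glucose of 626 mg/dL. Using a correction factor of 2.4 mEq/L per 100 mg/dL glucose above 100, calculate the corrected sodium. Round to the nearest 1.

Corrected Na = measured Na + 2.4 · (glucose − 100)/100
= 131 + 2.4 · (626 − 100)/100
= 131 + 12.6
= 143.6 mEq/L

144 mEq/L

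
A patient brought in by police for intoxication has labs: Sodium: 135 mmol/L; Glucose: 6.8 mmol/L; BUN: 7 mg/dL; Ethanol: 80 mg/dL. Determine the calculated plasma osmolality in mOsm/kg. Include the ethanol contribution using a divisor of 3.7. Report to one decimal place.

300.9 mOsm/kg

Calculated osmolality = 2·Na + glucose + BUN/2.8 + ethanol/3.7
= 2·135 + 6.8 + 7/2.8 + 80/3.7
= 270 + 6.80 + 2.50 + 21.62
= 300.92 mOsm/kg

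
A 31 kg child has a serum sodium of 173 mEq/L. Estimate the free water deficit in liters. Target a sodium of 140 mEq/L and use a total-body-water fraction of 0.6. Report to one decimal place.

4.4 L

TBW = 0.6 · 31 = 18.6 L
Free water deficit = TBW · (Na/140 − 1)
= 18.6 · (173/140 − 1)
= 18.6 · 0.2357
= 4.38 L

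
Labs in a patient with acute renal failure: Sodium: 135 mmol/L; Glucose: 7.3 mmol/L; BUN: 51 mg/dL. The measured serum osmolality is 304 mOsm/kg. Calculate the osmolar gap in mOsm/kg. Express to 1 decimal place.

Calculated osmolality = 2·Na + glucose + BUN/2.8
= 2·135 + 7.3 + 51/2.8
= 270 + 7.30 + 18.21
= 295.51 mOsm/kg ≈ 295.5 mOsm/kg
Osmolar gap = measured − calculated = 304 − 295.5 = 8.5 mOsm/kg

8.5 mOsm/kg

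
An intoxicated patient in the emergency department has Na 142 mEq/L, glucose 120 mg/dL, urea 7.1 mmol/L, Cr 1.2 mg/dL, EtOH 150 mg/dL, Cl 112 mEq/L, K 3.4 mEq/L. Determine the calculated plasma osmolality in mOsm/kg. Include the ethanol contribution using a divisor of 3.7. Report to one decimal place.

338.3 mOsm/kg

Calculated osmolality = 2·Na + glucose/18 + urea + ethanol/3.7
= 2·142 + 120/18 + 7.1 + 150/3.7
= 284 + 6.67 + 7.10 + 40.54
= 338.31 mOsm/kg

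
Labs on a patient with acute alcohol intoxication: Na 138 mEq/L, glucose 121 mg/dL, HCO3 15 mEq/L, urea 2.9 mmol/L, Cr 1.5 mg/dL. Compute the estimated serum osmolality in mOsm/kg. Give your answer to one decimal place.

Calculated osmolality = 2·Na + glucose/18 + urea
= 2·138 + 121/18 + 2.9
= 276 + 6.72 + 2.90
= 285.62 mOsm/kg

285.6 mOsm/kg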